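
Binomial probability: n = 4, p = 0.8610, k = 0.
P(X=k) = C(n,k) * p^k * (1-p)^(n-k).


C(4,0) = 1
p^0 = 1.000000
(1-p)^4 = 0.000373
P = 1 * 1.000000 * 0.000373 = 0.0004

P(X=0) = 0.0004


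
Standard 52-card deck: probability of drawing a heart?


13 hearts in 52 cards
P = 13/52 = 0.2500

P = 0.2500


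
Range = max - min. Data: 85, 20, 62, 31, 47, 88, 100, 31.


Max = 100, Min = 20
Range = 100 - 20 = 80

Range = 80


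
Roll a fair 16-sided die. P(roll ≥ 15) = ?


Favorable outcomes (roll ≥ 15): 2
Total outcomes = 16
P = 2/16 = 0.1250

P = 0.1250


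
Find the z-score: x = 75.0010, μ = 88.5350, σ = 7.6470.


z = (75.0010 - 88.5350)/7.6470
= -13.5340/7.6470
= -1.7698

z = -1.7698


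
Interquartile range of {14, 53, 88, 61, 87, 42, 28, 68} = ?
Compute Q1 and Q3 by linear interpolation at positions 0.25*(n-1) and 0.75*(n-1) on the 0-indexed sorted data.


Sorted: 14, 28, 42, 53, 61, 68, 87, 88
Q1 (25th %ile) = 38.5000
Q3 (75th %ile) = 72.7500
IQR = 72.7500 - 38.5000 = 34.2500

IQR = 34.2500


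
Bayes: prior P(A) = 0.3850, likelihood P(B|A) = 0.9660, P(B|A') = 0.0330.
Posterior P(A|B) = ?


P(B) = P(B|A)*P(A) + P(B|A')*P(A')
= 0.9660*0.3850 + 0.0330*0.6150
= 0.371910 + 0.020295 = 0.392205
P(A|B) = 0.371910/0.392205 = 0.9483

P(A|B) = 0.9483


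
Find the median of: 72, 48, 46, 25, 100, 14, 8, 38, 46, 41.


Sorted: 8, 14, 25, 38, 41, 46, 46, 48, 72, 100
n = 10 (even)
Middle values: 41 and 46
Median = (41+46)/2 = 43.5000

Median = 43.5000


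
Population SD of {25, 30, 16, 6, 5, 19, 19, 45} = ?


Mean = 20.6250
Variance = 148.2344
SD = sqrt(148.2344) = 12.1752

SD = 12.1752


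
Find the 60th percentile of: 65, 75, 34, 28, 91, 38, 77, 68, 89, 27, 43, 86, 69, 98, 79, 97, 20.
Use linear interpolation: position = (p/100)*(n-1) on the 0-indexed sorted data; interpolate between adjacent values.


Sorted: 20, 27, 28, 34, 38, 43, 65, 68, 69, 75, 77, 79, 86, 89, 91, 97, 98
n = 17
Index = 60/100 * 16 = 9.6000
Lower = data[9] = 75, Upper = data[10] = 77
P60 = 75 + 0.6000*(2) = 76.2000

P60 = 76.2000


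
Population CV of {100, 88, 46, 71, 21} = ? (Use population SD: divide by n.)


Mean = 65.2000
SD = 28.5895
CV = (28.5895/65.2000)*100 = 43.8489%

CV = 43.8489%


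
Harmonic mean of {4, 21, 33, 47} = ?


Sum of reciprocals = 1/4 + 1/21 + 1/33 + 1/47 = 0.349199
HM = 4/0.349199 = 11.4548

HM = 11.4548


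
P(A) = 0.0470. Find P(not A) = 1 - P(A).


P(not A) = 1 - 0.0470 = 0.9530

P(not A) = 0.9530


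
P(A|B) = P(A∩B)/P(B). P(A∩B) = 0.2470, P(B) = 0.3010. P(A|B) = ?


P(A|B) = 0.2470/0.3010 = 0.8206

P(A|B) = 0.8206


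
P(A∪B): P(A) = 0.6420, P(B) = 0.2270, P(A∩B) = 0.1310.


P(A∪B) = 0.6420 + 0.2270 - 0.1310
= 0.8690 - 0.1310
= 0.7380

P(A∪B) = 0.7380


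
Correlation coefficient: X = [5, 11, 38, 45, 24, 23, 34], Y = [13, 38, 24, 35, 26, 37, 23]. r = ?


Mean X = 25.7143, Mean Y = 28.0000
SD X = 13.349310, SD Y = 8.451543
Cov = 26.714286
r = 26.714286/(13.349310*8.451543) = 0.2368

r = 0.2368


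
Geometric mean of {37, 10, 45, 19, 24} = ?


Product = 37 × 10 × 45 × 19 × 24 = 7592400
GM = 7592400^(1/5) = 23.7726

GM = 23.7726


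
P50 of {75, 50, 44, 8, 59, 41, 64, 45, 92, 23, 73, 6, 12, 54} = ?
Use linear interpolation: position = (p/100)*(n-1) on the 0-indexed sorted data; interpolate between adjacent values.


Sorted: 6, 8, 12, 23, 41, 44, 45, 50, 54, 59, 64, 73, 75, 92
n = 14
Index = 50/100 * 13 = 6.5000
Lower = data[6] = 45, Upper = data[7] = 50
P50 = 45 + 0.5000*(5) = 47.5000

P50 = 47.5000


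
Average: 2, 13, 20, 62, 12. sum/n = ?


Sum = 2 + 13 + 20 + 62 + 12 = 109
n = 5
Mean = 109/5 = 21.8000

Mean = 21.8000


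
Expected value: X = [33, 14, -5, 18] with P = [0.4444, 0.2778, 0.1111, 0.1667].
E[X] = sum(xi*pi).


E[X] = 33*0.4444 + 14*0.2778 - 5*0.1111 + 18*0.1667
= 14.6652 + 3.8892 - 0.5555 + 3.0006
= 20.9995

E[X] = 20.9995


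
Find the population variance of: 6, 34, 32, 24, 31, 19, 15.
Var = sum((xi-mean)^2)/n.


Mean = 23.0000
Squared deviations: 289.0000, 121.0000, 81.0000, 1.0000, 64.0000, 16.0000, 64.0000
Sum = 636.0000
Variance = 636.0000/7 = 90.8571

Variance = 90.8571


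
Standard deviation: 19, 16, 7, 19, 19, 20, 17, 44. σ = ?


Mean = 20.1250
Variance = 96.6094
SD = sqrt(96.6094) = 9.8290

SD = 9.8290


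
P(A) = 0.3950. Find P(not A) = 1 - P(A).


P(not A) = 1 - 0.3950 = 0.6050

P(not A) = 0.6050


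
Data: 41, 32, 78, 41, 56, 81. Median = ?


Sorted: 32, 41, 41, 56, 78, 81
n = 6 (even)
Middle values: 41 and 56
Median = (41+56)/2 = 48.5000

Median = 48.5000


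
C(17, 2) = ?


C(17,2) = 17!/(2! × 15!)
= 355687428096000/(2 × 1307674368000)
= 136

C(17,2) = 136


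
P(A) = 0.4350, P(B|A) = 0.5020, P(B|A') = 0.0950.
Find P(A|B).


P(B) = P(B|A)*P(A) + P(B|A')*P(A')
= 0.5020*0.4350 + 0.0950*0.5650
= 0.218370 + 0.053675 = 0.272045
P(A|B) = 0.218370/0.272045 = 0.8027

P(A|B) = 0.8027


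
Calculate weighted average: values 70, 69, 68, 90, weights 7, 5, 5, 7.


Numerator = 70*7 + 69*5 + 68*5 + 90*7 = 1805
Denominator = 7 + 5 + 5 + 7 = 24
WM = 1805/24 = 75.2083

WM = 75.2083


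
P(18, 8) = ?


P(18,8) = 18!/10!
= 6402373705728000/3628800
= 1764322560

P(18,8) = 1764322560


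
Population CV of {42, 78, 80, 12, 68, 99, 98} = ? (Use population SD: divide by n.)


Mean = 68.1429
SD = 29.0734
CV = (29.0734/68.1429)*100 = 42.6654%

CV = 42.6654%


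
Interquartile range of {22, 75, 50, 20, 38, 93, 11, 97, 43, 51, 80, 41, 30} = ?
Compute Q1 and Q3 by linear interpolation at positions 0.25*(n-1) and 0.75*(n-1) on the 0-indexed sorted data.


Sorted: 11, 20, 22, 30, 38, 41, 43, 50, 51, 75, 80, 93, 97
Q1 (25th %ile) = 30.0000
Q3 (75th %ile) = 75.0000
IQR = 75.0000 - 30.0000 = 45.0000

IQR = 45.0000


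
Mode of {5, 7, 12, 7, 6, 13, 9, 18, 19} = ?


Frequencies: 5:1, 6:1, 7:2, 9:1, 12:1, 13:1, 18:1, 19:1
Max frequency = 2
Mode = 7

Mode = 7


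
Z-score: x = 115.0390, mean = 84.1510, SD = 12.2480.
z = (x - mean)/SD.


z = (115.0390 - 84.1510)/12.2480
= 30.8880/12.2480
= 2.5219

z = 2.5219


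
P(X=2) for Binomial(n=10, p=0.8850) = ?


C(10,2) = 45
p^2 = 0.783225
(1-p)^8 = 3.059023e-08
P = 45 * 0.783225 * 3.059023e-08 = 1.0782e-06

P(X=2) = 1.0782e-06


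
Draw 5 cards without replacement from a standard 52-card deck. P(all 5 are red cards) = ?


P(all red cards) = (26/52) × (25/51) × (24/50) × (23/49) × (22/48)
= 0.0253

P = 0.0253


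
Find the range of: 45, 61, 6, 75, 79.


Max = 79, Min = 6
Range = 79 - 6 = 73

Range = 73


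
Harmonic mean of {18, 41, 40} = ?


Sum of reciprocals = 1/18 + 1/41 + 1/40 = 0.104946
HM = 3/0.104946 = 28.5862

HM = 28.5862


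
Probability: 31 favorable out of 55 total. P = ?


P = 31/55 = 0.5636

P = 0.5636


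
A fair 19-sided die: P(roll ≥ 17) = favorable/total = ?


Favorable outcomes (roll ≥ 17): 3
Total outcomes = 19
P = 3/19 = 0.1579

P = 0.1579


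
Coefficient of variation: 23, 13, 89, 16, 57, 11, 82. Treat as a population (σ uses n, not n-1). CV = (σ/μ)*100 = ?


Mean = 41.5714
SD = 31.3317
CV = (31.3317/41.5714)*100 = 75.3683%

CV = 75.3683%


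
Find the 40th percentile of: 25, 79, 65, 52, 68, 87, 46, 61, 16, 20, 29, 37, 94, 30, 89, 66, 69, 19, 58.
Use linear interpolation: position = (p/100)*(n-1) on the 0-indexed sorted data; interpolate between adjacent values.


Sorted: 16, 19, 20, 25, 29, 30, 37, 46, 52, 58, 61, 65, 66, 68, 69, 79, 87, 89, 94
n = 19
Index = 40/100 * 18 = 7.2000
Lower = data[7] = 46, Upper = data[8] = 52
P40 = 46 + 0.2000*(6) = 47.2000

P40 = 47.2000


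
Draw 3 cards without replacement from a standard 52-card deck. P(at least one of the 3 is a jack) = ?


P(at least one) = 1 - P(none)
P(none) = (48/52) × (47/51) × (46/50) = 0.782624
P(at least one) = 1 - 0.782624 = 0.2174

P = 0.2174


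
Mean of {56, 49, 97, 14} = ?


Sum = 56 + 49 + 97 + 14 = 216
n = 4
Mean = 216/4 = 54.0000

Mean = 54.0000


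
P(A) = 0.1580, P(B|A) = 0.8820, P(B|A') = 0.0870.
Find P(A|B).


P(B) = P(B|A)*P(A) + P(B|A')*P(A')
= 0.8820*0.1580 + 0.0870*0.8420
= 0.139356 + 0.073254 = 0.212610
P(A|B) = 0.139356/0.212610 = 0.6555

P(A|B) = 0.6555


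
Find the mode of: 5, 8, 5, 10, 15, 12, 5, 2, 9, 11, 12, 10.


Frequencies: 2:1, 5:3, 8:1, 9:1, 10:2, 11:1, 12:2, 15:1
Max frequency = 3
Mode = 5

Mode = 5


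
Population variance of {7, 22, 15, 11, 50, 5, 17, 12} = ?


Mean = 17.3750
Squared deviations: 107.6406, 21.3906, 5.6406, 40.6406, 1064.3906, 153.1406, 0.1406, 28.8906
Sum = 1421.8750
Variance = 1421.8750/8 = 177.7344

Variance = 177.7344


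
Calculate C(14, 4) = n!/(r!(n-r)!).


C(14,4) = 14!/(4! × 10!)
= 87178291200/(24 × 3628800)
= 1001

C(14,4) = 1001


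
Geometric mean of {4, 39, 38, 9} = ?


Product = 4 × 39 × 38 × 9 = 53352
GM = 53352^(1/4) = 15.1980

GM = 15.1980


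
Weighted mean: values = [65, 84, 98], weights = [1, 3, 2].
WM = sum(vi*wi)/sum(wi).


Numerator = 65*1 + 84*3 + 98*2 = 513
Denominator = 1 + 3 + 2 = 6
WM = 513/6 = 85.5000

WM = 85.5000


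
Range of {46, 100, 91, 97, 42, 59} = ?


Max = 100, Min = 42
Range = 100 - 42 = 58

Range = 58


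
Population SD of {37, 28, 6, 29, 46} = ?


Mean = 29.2000
Variance = 176.5600
SD = sqrt(176.5600) = 13.2876

SD = 13.2876


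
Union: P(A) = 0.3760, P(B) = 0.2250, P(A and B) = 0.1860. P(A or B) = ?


P(A∪B) = 0.3760 + 0.2250 - 0.1860
= 0.6010 - 0.1860
= 0.4150

P(A∪B) = 0.4150


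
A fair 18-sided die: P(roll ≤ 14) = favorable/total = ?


Favorable outcomes (roll ≤ 14): 14
Total outcomes = 18
P = 14/18 = 0.7778

P = 0.7778


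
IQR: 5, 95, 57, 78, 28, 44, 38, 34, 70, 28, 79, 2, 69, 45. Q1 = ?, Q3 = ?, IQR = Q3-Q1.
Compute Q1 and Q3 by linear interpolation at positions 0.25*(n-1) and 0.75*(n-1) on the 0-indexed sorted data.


Sorted: 2, 5, 28, 28, 34, 38, 44, 45, 57, 69, 70, 78, 79, 95
Q1 (25th %ile) = 29.5000
Q3 (75th %ile) = 69.7500
IQR = 69.7500 - 29.5000 = 40.2500

IQR = 40.2500


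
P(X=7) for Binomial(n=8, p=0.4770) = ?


C(8,7) = 8
p^7 = 0.005619
(1-p)^1 = 0.523000
P = 8 * 0.005619 * 0.523000 = 0.0235

P(X=7) = 0.0235


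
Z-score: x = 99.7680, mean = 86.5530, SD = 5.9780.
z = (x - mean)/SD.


z = (99.7680 - 86.5530)/5.9780
= 13.2150/5.9780
= 2.2106

z = 2.2106


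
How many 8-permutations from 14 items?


P(14,8) = 14!/6!
= 87178291200/720
= 121080960

P(14,8) = 121080960


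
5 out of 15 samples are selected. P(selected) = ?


P = 5/15 = 0.3333

P = 0.3333


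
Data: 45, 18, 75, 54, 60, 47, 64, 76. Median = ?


Sorted: 18, 45, 47, 54, 60, 64, 75, 76
n = 8 (even)
Middle values: 54 and 60
Median = (54+60)/2 = 57.0000

Median = 57.0000


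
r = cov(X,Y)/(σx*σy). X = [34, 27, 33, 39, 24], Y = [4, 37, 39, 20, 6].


Mean X = 31.4000, Mean Y = 21.2000
SD X = 5.314132, SD Y = 14.797297
Cov = 3.520000
r = 3.520000/(5.314132*14.797297) = 0.0448

r = 0.0448


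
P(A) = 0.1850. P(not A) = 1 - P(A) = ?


P(not A) = 1 - 0.1850 = 0.8150

P(not A) = 0.8150


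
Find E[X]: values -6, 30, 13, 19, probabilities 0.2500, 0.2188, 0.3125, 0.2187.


E[X] = -6*0.2500 + 30*0.2188 + 13*0.3125 + 19*0.2187
= -1.5000 + 6.5640 + 4.0625 + 4.1553
= 13.2818

E[X] = 13.2818


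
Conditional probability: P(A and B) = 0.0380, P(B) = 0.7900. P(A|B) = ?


P(A|B) = 0.0380/0.7900 = 0.0481

P(A|B) = 0.0481


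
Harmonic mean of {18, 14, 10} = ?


Sum of reciprocals = 1/18 + 1/14 + 1/10 = 0.226984
HM = 3/0.226984 = 13.2168

HM = 13.2168


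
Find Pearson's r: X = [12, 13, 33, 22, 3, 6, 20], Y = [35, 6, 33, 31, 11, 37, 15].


Mean X = 15.5714, Mean Y = 24.0000
SD X = 9.514758, SD Y = 11.916375
Cov = 29.714286
r = 29.714286/(9.514758*11.916375) = 0.2621

r = 0.2621


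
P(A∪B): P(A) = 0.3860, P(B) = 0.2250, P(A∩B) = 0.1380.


P(A∪B) = 0.3860 + 0.2250 - 0.1380
= 0.6110 - 0.1380
= 0.4730

P(A∪B) = 0.4730


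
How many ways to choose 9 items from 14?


C(14,9) = 14!/(9! × 5!)
= 87178291200/(362880 × 120)
= 2002

C(14,9) = 2002


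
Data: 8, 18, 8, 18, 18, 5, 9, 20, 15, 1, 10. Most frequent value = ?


Frequencies: 1:1, 5:1, 8:2, 9:1, 10:1, 15:1, 18:3, 20:1
Max frequency = 3
Mode = 18

Mode = 18


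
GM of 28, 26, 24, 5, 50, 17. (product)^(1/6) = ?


Product = 28 × 26 × 24 × 5 × 50 × 17 = 74256000
GM = 74256000^(1/6) = 20.5016

GM = 20.5016


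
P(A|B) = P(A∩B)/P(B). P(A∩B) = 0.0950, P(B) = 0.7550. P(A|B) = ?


P(A|B) = 0.0950/0.7550 = 0.1258

P(A|B) = 0.1258


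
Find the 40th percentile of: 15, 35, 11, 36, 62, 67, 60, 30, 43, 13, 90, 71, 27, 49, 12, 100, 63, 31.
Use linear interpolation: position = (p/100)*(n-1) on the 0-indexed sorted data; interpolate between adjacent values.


Sorted: 11, 12, 13, 15, 27, 30, 31, 35, 36, 43, 49, 60, 62, 63, 67, 71, 90, 100
n = 18
Index = 40/100 * 17 = 6.8000
Lower = data[6] = 31, Upper = data[7] = 35
P40 = 31 + 0.8000*(4) = 34.2000

P40 = 34.2000


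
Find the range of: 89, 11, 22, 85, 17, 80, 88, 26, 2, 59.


Max = 89, Min = 2
Range = 89 - 2 = 87

Range = 87


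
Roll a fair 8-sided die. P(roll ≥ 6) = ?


Favorable outcomes (roll ≥ 6): 3
Total outcomes = 8
P = 3/8 = 0.3750

P = 0.3750


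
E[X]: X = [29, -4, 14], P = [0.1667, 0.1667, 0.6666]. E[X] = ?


E[X] = 29*0.1667 - 4*0.1667 + 14*0.6666
= 4.8343 - 0.6668 + 9.3324
= 13.4999

E[X] = 13.4999


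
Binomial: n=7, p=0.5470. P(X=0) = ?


C(7,0) = 1
p^0 = 1.000000
(1-p)^7 = 0.003915
P = 1 * 1.000000 * 0.003915 = 0.0039

P(X=0) = 0.0039


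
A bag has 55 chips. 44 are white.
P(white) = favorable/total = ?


P = 44/55 = 0.8000

P = 0.8000


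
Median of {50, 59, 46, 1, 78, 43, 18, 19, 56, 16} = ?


Sorted: 1, 16, 18, 19, 43, 46, 50, 56, 59, 78
n = 10 (even)
Middle values: 43 and 46
Median = (43+46)/2 = 44.5000

Median = 44.5000


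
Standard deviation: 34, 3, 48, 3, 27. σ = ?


Mean = 23.0000
Variance = 312.4000
SD = sqrt(312.4000) = 17.6748

SD = 17.6748


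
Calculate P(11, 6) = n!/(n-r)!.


P(11,6) = 11!/5!
= 39916800/120
= 332640

P(11,6) = 332640


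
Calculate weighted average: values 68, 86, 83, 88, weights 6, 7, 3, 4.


Numerator = 68*6 + 86*7 + 83*3 + 88*4 = 1611
Denominator = 6 + 7 + 3 + 4 = 20
WM = 1611/20 = 80.5500

WM = 80.5500


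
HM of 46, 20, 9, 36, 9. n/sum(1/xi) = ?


Sum of reciprocals = 1/46 + 1/20 + 1/9 + 1/36 + 1/9 = 0.321739
HM = 5/0.321739 = 15.5405

HM = 15.5405


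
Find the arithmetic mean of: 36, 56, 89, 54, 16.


Sum = 36 + 56 + 89 + 54 + 16 = 251
n = 5
Mean = 251/5 = 50.2000

Mean = 50.2000


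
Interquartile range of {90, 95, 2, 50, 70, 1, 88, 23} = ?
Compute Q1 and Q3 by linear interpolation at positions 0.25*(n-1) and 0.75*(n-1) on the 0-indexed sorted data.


Sorted: 1, 2, 23, 50, 70, 88, 90, 95
Q1 (25th %ile) = 17.7500
Q3 (75th %ile) = 88.5000
IQR = 88.5000 - 17.7500 = 70.7500

IQR = 70.7500


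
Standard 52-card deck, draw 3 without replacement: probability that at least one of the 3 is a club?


P(at least one) = 1 - P(none)
P(none) = (39/52) × (38/51) × (37/50) = 0.413529
P(at least one) = 1 - 0.413529 = 0.5865

P = 0.5865


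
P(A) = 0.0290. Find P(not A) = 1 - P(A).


P(not A) = 1 - 0.0290 = 0.9710

P(not A) = 0.9710


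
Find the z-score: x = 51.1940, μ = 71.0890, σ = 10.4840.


z = (51.1940 - 71.0890)/10.4840
= -19.8950/10.4840
= -1.8977

z = -1.8977


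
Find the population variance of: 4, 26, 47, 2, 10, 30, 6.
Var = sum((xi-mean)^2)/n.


Mean = 17.8571
Squared deviations: 192.0204, 66.3061, 849.3061, 251.4490, 61.7347, 147.4490, 140.5918
Sum = 1708.8571
Variance = 1708.8571/7 = 244.1224

Variance = 244.1224


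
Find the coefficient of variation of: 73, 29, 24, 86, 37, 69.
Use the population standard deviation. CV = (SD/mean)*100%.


Mean = 53.0000
SD = 23.8677
CV = (23.8677/53.0000)*100 = 45.0334%

CV = 45.0334%


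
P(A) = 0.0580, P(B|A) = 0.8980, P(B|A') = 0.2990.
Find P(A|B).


P(B) = P(B|A)*P(A) + P(B|A')*P(A')
= 0.8980*0.0580 + 0.2990*0.9420
= 0.052084 + 0.281658 = 0.333742
P(A|B) = 0.052084/0.333742 = 0.1561

P(A|B) = 0.1561


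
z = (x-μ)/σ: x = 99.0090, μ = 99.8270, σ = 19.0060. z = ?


z = (99.0090 - 99.8270)/19.0060
= -0.8180/19.0060
= -0.0430

z = -0.0430


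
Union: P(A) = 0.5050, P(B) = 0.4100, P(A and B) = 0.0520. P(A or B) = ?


P(A∪B) = 0.5050 + 0.4100 - 0.0520
= 0.9150 - 0.0520
= 0.8630

P(A∪B) = 0.8630


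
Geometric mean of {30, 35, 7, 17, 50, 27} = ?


Product = 30 × 35 × 7 × 17 × 50 × 27 = 168682500
GM = 168682500^(1/6) = 23.5060

GM = 23.5060


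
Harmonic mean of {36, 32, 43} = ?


Sum of reciprocals = 1/36 + 1/32 + 1/43 = 0.082284
HM = 3/0.082284 = 36.4593

HM = 36.4593


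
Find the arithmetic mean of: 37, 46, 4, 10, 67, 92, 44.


Sum = 37 + 46 + 4 + 10 + 67 + 92 + 44 = 300
n = 7
Mean = 300/7 = 42.8571

Mean = 42.8571


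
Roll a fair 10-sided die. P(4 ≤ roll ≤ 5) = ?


Favorable outcomes (4 ≤ roll ≤ 5): 2
Total outcomes = 10
P = 2/10 = 0.2000

P = 0.2000


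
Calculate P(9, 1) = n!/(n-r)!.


P(9,1) = 9!/8!
= 362880/40320
= 9

P(9,1) = 9


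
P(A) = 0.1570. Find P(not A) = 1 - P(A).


P(not A) = 1 - 0.1570 = 0.8430

P(not A) = 0.8430


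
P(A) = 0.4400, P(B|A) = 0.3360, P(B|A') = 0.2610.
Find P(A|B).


P(B) = P(B|A)*P(A) + P(B|A')*P(A')
= 0.3360*0.4400 + 0.2610*0.5600
= 0.147840 + 0.146160 = 0.294000
P(A|B) = 0.147840/0.294000 = 0.5029

P(A|B) = 0.5029


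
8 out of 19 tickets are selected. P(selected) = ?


P = 8/19 = 0.4211

P = 0.4211


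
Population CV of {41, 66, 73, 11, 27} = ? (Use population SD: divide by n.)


Mean = 43.6000
SD = 23.2860
CV = (23.2860/43.6000)*100 = 53.4084%

CV = 53.4084%


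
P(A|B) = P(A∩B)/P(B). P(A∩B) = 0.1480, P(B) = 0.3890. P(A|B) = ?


P(A|B) = 0.1480/0.3890 = 0.3805

P(A|B) = 0.3805


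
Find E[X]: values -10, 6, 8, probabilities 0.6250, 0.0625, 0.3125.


E[X] = -10*0.6250 + 6*0.0625 + 8*0.3125
= -6.2500 + 0.3750 + 2.5000
= -3.3750

E[X] = -3.3750


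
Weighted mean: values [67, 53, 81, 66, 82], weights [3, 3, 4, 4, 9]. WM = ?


Numerator = 67*3 + 53*3 + 81*4 + 66*4 + 82*9 = 1686
Denominator = 3 + 3 + 4 + 4 + 9 = 23
WM = 1686/23 = 73.3043

WM = 73.3043


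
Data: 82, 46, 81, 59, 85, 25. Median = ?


Sorted: 25, 46, 59, 81, 82, 85
n = 6 (even)
Middle values: 59 and 81
Median = (59+81)/2 = 70.0000

Median = 70.0000


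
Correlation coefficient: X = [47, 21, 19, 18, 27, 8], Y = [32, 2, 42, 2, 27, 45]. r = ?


Mean X = 23.3333, Mean Y = 25.0000
SD X = 11.981467, SD Y = 17.320508
Cov = -5.166667
r = -5.166667/(11.981467*17.320508) = -0.0249

r = -0.0249


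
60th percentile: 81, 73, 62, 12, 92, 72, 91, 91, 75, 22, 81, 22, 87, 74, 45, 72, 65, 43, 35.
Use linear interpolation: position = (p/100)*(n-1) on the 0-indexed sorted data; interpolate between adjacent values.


Sorted: 12, 22, 22, 35, 43, 45, 62, 65, 72, 72, 73, 74, 75, 81, 81, 87, 91, 91, 92
n = 19
Index = 60/100 * 18 = 10.8000
Lower = data[10] = 73, Upper = data[11] = 74
P60 = 73 + 0.8000*(1) = 73.8000

P60 = 73.8000


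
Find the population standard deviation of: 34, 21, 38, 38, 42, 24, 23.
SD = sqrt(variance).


Mean = 31.4286
Variance = 62.8163
SD = sqrt(62.8163) = 7.9257

SD = 7.9257


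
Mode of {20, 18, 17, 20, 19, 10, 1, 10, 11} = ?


Frequencies: 1:1, 10:2, 11:1, 17:1, 18:1, 19:1, 20:2
Max frequency = 2
Mode = 10, 20

Mode = 10, 20


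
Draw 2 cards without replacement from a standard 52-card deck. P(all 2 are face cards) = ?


P(all face cards) = (12/52) × (11/51)
= 0.0498

P = 0.0498


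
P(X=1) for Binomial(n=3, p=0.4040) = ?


C(3,1) = 3
p^1 = 0.404000
(1-p)^2 = 0.355216
P = 3 * 0.404000 * 0.355216 = 0.4305

P(X=1) = 0.4305


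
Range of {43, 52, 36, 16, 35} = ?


Max = 52, Min = 16
Range = 52 - 16 = 36

Range = 36


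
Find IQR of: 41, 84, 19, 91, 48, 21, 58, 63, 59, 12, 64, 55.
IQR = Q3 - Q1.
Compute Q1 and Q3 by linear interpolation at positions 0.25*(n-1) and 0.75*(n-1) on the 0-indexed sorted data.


Sorted: 12, 19, 21, 41, 48, 55, 58, 59, 63, 64, 84, 91
Q1 (25th %ile) = 36.0000
Q3 (75th %ile) = 63.2500
IQR = 63.2500 - 36.0000 = 27.2500

IQR = 27.2500


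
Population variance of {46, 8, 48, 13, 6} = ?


Mean = 24.2000
Squared deviations: 475.2400, 262.4400, 566.4400, 125.4400, 331.2400
Sum = 1760.8000
Variance = 1760.8000/5 = 352.1600

Variance = 352.1600


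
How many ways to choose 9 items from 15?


C(15,9) = 15!/(9! × 6!)
= 1307674368000/(362880 × 720)
= 5005

C(15,9) = 5005


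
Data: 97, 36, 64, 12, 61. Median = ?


Sorted: 12, 36, 61, 64, 97
n = 5 (odd)
Middle value = 61

Median = 61


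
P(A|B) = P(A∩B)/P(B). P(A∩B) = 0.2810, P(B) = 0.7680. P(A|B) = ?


P(A|B) = 0.2810/0.7680 = 0.3659

P(A|B) = 0.3659


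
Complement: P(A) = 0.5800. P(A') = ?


P(not A) = 1 - 0.5800 = 0.4200

P(not A) = 0.4200


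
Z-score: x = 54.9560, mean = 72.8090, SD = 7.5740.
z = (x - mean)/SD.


z = (54.9560 - 72.8090)/7.5740
= -17.8530/7.5740
= -2.3571

z = -2.3571


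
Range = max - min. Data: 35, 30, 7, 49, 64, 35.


Max = 64, Min = 7
Range = 64 - 7 = 57

Range = 57


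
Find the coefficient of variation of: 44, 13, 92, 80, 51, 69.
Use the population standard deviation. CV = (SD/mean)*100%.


Mean = 58.1667
SD = 25.9192
CV = (25.9192/58.1667)*100 = 44.5603%

CV = 44.5603%


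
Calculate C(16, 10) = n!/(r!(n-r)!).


C(16,10) = 16!/(10! × 6!)
= 20922789888000/(3628800 × 720)
= 8008

C(16,10) = 8008


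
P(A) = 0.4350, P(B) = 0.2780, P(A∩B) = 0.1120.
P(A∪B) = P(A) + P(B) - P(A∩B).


P(A∪B) = 0.4350 + 0.2780 - 0.1120
= 0.7130 - 0.1120
= 0.6010

P(A∪B) = 0.6010


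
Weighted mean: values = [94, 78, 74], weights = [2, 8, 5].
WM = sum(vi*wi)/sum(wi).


Numerator = 94*2 + 78*8 + 74*5 = 1182
Denominator = 2 + 8 + 5 = 15
WM = 1182/15 = 78.8000

WM = 78.8000


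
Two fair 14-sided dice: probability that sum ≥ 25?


Total outcomes = 14×14 = 196
Favorable (sum ≥ 25): 10
P = 10/196 = 0.0510

P = 0.0510


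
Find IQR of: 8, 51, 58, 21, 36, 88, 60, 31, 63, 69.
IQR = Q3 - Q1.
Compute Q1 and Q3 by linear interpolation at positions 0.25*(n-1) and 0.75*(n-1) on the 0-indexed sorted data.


Sorted: 8, 21, 31, 36, 51, 58, 60, 63, 69, 88
Q1 (25th %ile) = 32.2500
Q3 (75th %ile) = 62.2500
IQR = 62.2500 - 32.2500 = 30.0000

IQR = 30.0000


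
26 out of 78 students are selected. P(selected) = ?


P = 26/78 = 0.3333

P = 0.3333


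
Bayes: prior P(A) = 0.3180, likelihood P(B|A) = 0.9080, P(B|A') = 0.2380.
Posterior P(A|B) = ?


P(B) = P(B|A)*P(A) + P(B|A')*P(A')
= 0.9080*0.3180 + 0.2380*0.6820
= 0.288744 + 0.162316 = 0.451060
P(A|B) = 0.288744/0.451060 = 0.6401

P(A|B) = 0.6401


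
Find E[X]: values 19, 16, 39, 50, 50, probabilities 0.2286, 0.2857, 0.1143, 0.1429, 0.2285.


E[X] = 19*0.2286 + 16*0.2857 + 39*0.1143 + 50*0.1429 + 50*0.2285
= 4.3434 + 4.5712 + 4.4577 + 7.1450 + 11.4250
= 31.9423

E[X] = 31.9423


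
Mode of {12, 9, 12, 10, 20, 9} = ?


Frequencies: 9:2, 10:1, 12:2, 20:1
Max frequency = 2
Mode = 9, 12

Mode = 9, 12


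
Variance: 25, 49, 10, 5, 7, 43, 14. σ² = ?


Mean = 21.8571
Squared deviations: 9.8776, 736.7347, 140.5918, 284.1633, 220.7347, 447.0204, 61.7347
Sum = 1900.8571
Variance = 1900.8571/7 = 271.5510

Variance = 271.5510


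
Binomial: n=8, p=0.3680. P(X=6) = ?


C(8,6) = 28
p^6 = 0.002484
(1-p)^2 = 0.399424
P = 28 * 0.002484 * 0.399424 = 0.0278

P(X=6) = 0.0278


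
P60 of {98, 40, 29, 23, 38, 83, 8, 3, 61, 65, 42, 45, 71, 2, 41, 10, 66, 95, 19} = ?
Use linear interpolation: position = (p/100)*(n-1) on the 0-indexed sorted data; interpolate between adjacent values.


Sorted: 2, 3, 8, 10, 19, 23, 29, 38, 40, 41, 42, 45, 61, 65, 66, 71, 83, 95, 98
n = 19
Index = 60/100 * 18 = 10.8000
Lower = data[10] = 42, Upper = data[11] = 45
P60 = 42 + 0.8000*(3) = 44.4000

P60 = 44.4000


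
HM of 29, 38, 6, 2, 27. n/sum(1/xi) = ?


Sum of reciprocals = 1/29 + 1/38 + 1/6 + 1/2 + 1/27 = 0.764502
HM = 5/0.764502 = 6.5402

HM = 6.5402


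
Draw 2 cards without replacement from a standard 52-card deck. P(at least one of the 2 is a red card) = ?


P(at least one) = 1 - P(none)
P(none) = (26/52) × (25/51) = 0.245098
P(at least one) = 1 - 0.245098 = 0.7549

P = 0.7549


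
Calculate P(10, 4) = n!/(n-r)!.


P(10,4) = 10!/6!
= 3628800/720
= 5040

P(10,4) = 5040


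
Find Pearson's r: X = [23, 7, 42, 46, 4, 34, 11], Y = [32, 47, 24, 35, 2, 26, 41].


Mean X = 23.8571, Mean Y = 29.5714
SD X = 15.887359, SD Y = 13.489225
Cov = 12.510204
r = 12.510204/(15.887359*13.489225) = 0.0584

r = 0.0584


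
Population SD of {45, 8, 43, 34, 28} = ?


Mean = 31.6000
Variance = 177.0400
SD = sqrt(177.0400) = 13.3056

SD = 13.3056


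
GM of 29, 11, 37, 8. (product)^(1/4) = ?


Product = 29 × 11 × 37 × 8 = 94424
GM = 94424^(1/4) = 17.5295

GM = 17.5295


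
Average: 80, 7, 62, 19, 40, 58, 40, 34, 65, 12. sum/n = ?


Sum = 80 + 7 + 62 + 19 + 40 + 58 + 40 + 34 + 65 + 12 = 417
n = 10
Mean = 417/10 = 41.7000

Mean = 41.7000


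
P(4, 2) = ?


P(4,2) = 4!/2!
= 24/2
= 12

P(4,2) = 12


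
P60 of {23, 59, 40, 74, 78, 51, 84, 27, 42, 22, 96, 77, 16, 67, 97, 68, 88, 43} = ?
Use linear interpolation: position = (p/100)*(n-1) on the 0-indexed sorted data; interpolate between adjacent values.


Sorted: 16, 22, 23, 27, 40, 42, 43, 51, 59, 67, 68, 74, 77, 78, 84, 88, 96, 97
n = 18
Index = 60/100 * 17 = 10.2000
Lower = data[10] = 68, Upper = data[11] = 74
P60 = 68 + 0.2000*(6) = 69.2000

P60 = 69.2000


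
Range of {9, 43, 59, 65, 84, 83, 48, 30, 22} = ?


Max = 84, Min = 9
Range = 84 - 9 = 75

Range = 75


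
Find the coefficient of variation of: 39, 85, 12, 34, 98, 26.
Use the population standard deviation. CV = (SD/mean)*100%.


Mean = 49.0000
SD = 31.4113
CV = (31.4113/49.0000)*100 = 64.1046%

CV = 64.1046%


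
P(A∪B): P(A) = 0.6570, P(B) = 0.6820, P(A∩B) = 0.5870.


P(A∪B) = 0.6570 + 0.6820 - 0.5870
= 1.3390 - 0.5870
= 0.7520

P(A∪B) = 0.7520


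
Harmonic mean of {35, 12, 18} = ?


Sum of reciprocals = 1/35 + 1/12 + 1/18 = 0.167460
HM = 3/0.167460 = 17.9147

HM = 17.9147


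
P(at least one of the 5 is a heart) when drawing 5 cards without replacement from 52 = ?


P(at least one) = 1 - P(none)
P(none) = (39/52) × (38/51) × (37/50) × (36/49) × (35/48) = 0.221534
P(at least one) = 1 - 0.221534 = 0.7785

P = 0.7785


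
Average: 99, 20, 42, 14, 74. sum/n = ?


Sum = 99 + 20 + 42 + 14 + 74 = 249
n = 5
Mean = 249/5 = 49.8000

Mean = 49.8000


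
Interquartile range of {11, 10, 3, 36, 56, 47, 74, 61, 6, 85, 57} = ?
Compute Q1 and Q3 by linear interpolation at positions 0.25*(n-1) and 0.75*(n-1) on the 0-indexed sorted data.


Sorted: 3, 6, 10, 11, 36, 47, 56, 57, 61, 74, 85
Q1 (25th %ile) = 10.5000
Q3 (75th %ile) = 59.0000
IQR = 59.0000 - 10.5000 = 48.5000

IQR = 48.5000


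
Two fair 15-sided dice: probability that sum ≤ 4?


Total outcomes = 15×15 = 225
Favorable (sum ≤ 4): 6
P = 6/225 = 0.0267

P = 0.0267


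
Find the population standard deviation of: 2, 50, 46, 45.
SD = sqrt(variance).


Mean = 35.7500
Variance = 383.1875
SD = sqrt(383.1875) = 19.5752

SD = 19.5752


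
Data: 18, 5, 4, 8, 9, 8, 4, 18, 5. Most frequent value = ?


Frequencies: 4:2, 5:2, 8:2, 9:1, 18:2
Max frequency = 2
Mode = 4, 5, 8, 18

Mode = 4, 5, 8, 18


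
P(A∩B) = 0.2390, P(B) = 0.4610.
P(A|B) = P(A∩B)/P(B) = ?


P(A|B) = 0.2390/0.4610 = 0.5184

P(A|B) = 0.5184


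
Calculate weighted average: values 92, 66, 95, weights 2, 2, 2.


Numerator = 92*2 + 66*2 + 95*2 = 506
Denominator = 2 + 2 + 2 = 6
WM = 506/6 = 84.3333

WM = 84.3333


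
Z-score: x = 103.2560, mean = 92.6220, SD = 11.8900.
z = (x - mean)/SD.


z = (103.2560 - 92.6220)/11.8900
= 10.6340/11.8900
= 0.8944

z = 0.8944


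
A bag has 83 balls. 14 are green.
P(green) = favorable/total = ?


P = 14/83 = 0.1687

P = 0.1687


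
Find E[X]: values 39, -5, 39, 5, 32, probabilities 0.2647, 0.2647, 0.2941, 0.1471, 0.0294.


E[X] = 39*0.2647 - 5*0.2647 + 39*0.2941 + 5*0.1471 + 32*0.0294
= 10.3233 - 1.3235 + 11.4699 + 0.7355 + 0.9408
= 22.1460

E[X] = 22.1460


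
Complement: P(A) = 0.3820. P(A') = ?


P(not A) = 1 - 0.3820 = 0.6180

P(not A) = 0.6180


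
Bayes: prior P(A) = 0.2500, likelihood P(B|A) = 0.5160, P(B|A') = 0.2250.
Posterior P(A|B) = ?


P(B) = P(B|A)*P(A) + P(B|A')*P(A')
= 0.5160*0.2500 + 0.2250*0.7500
= 0.129000 + 0.168750 = 0.297750
P(A|B) = 0.129000/0.297750 = 0.4332

P(A|B) = 0.4332


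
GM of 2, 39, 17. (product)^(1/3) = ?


Product = 2 × 39 × 17 = 1326
GM = 1326^(1/3) = 10.9862

GM = 10.9862


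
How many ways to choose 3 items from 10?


C(10,3) = 10!/(3! × 7!)
= 3628800/(6 × 5040)
= 120

C(10,3) = 120


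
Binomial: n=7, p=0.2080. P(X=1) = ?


C(7,1) = 7
p^1 = 0.208000
(1-p)^6 = 0.246803
P = 7 * 0.208000 * 0.246803 = 0.3593

P(X=1) = 0.3593


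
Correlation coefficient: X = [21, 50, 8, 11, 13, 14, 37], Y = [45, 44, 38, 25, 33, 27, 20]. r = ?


Mean X = 22.0000, Mean Y = 33.1429
SD X = 14.501231, SD Y = 8.935140
Cov = 23.857143
r = 23.857143/(14.501231*8.935140) = 0.1841

r = 0.1841


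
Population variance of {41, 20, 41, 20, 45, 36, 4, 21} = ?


Mean = 28.5000
Squared deviations: 156.2500, 72.2500, 156.2500, 72.2500, 272.2500, 56.2500, 600.2500, 56.2500
Sum = 1442.0000
Variance = 1442.0000/8 = 180.2500

Variance = 180.2500


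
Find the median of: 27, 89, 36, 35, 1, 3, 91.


Sorted: 1, 3, 27, 35, 36, 89, 91
n = 7 (odd)
Middle value = 35

Median = 35


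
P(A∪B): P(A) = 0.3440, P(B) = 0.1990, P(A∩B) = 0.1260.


P(A∪B) = 0.3440 + 0.1990 - 0.1260
= 0.5430 - 0.1260
= 0.4170

P(A∪B) = 0.4170


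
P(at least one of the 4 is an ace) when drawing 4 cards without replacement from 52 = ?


P(at least one) = 1 - P(none)
P(none) = (48/52) × (47/51) × (46/50) × (45/49) = 0.718737
P(at least one) = 1 - 0.718737 = 0.2813

P = 0.2813


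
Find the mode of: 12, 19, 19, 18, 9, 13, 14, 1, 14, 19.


Frequencies: 1:1, 9:1, 12:1, 13:1, 14:2, 18:1, 19:3
Max frequency = 3
Mode = 19

Mode = 19


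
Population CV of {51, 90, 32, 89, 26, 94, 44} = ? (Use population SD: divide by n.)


Mean = 60.8571
SD = 27.1737
CV = (27.1737/60.8571)*100 = 44.6516%

CV = 44.6516%


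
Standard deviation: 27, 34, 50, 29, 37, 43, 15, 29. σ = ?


Mean = 33.0000
Variance = 99.7500
SD = sqrt(99.7500) = 9.9875

SD = 9.9875


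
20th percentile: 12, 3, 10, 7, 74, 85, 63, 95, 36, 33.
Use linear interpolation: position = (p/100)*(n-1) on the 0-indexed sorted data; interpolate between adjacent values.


Sorted: 3, 7, 10, 12, 33, 36, 63, 74, 85, 95
n = 10
Index = 20/100 * 9 = 1.8000
Lower = data[1] = 7, Upper = data[2] = 10
P20 = 7 + 0.8000*(3) = 9.4000

P20 = 9.4000


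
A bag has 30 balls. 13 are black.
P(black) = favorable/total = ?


P = 13/30 = 0.4333

P = 0.4333


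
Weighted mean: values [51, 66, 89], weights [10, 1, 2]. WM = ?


Numerator = 51*10 + 66*1 + 89*2 = 754
Denominator = 10 + 1 + 2 = 13
WM = 754/13 = 58.0000

WM = 58.0000


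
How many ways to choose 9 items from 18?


C(18,9) = 18!/(9! × 9!)
= 6402373705728000/(362880 × 362880)
= 48620

C(18,9) = 48620


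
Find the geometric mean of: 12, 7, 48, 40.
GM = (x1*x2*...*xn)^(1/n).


Product = 12 × 7 × 48 × 40 = 161280
GM = 161280^(1/4) = 20.0399

GM = 20.0399


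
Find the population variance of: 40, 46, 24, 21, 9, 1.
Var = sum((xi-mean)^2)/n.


Mean = 23.5000
Squared deviations: 272.2500, 506.2500, 0.2500, 6.2500, 210.2500, 506.2500
Sum = 1501.5000
Variance = 1501.5000/6 = 250.2500

Variance = 250.2500


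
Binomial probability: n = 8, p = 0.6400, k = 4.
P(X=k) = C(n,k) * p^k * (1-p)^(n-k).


C(8,4) = 70
p^4 = 0.167772
(1-p)^4 = 0.016796
P = 70 * 0.167772 * 0.016796 = 0.1973

P(X=4) = 0.1973


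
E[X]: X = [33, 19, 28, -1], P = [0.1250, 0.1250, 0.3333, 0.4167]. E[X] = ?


E[X] = 33*0.1250 + 19*0.1250 + 28*0.3333 - 1*0.4167
= 4.1250 + 2.3750 + 9.3324 - 0.4167
= 15.4157

E[X] = 15.4157


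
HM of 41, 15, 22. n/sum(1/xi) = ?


Sum of reciprocals = 1/41 + 1/15 + 1/22 = 0.136511
HM = 3/0.136511 = 21.9762

HM = 21.9762


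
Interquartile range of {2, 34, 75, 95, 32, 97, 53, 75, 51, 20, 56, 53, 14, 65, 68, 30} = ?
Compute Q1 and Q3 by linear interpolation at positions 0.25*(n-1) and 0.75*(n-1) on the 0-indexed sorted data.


Sorted: 2, 14, 20, 30, 32, 34, 51, 53, 53, 56, 65, 68, 75, 75, 95, 97
Q1 (25th %ile) = 31.5000
Q3 (75th %ile) = 69.7500
IQR = 69.7500 - 31.5000 = 38.2500

IQR = 38.2500


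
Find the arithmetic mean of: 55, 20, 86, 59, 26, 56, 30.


Sum = 55 + 20 + 86 + 59 + 26 + 56 + 30 = 332
n = 7
Mean = 332/7 = 47.4286

Mean = 47.4286


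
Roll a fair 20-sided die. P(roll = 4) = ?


Favorable outcomes (roll = 4): 1
Total outcomes = 20
P = 1/20 = 0.0500

P = 0.0500


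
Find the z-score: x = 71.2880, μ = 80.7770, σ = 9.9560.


z = (71.2880 - 80.7770)/9.9560
= -9.4890/9.9560
= -0.9531

z = -0.9531


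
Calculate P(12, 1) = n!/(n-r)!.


P(12,1) = 12!/11!
= 479001600/39916800
= 12

P(12,1) = 12


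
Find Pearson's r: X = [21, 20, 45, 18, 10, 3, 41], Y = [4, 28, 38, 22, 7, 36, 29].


Mean X = 22.5714, Mean Y = 23.4286
SD X = 14.211234, SD Y = 12.373441
Cov = 59.326531
r = 59.326531/(14.211234*12.373441) = 0.3374

r = 0.3374


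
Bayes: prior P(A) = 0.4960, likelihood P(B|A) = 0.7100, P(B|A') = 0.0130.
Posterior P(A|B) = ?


P(B) = P(B|A)*P(A) + P(B|A')*P(A')
= 0.7100*0.4960 + 0.0130*0.5040
= 0.352160 + 0.006552 = 0.358712
P(A|B) = 0.352160/0.358712 = 0.9817

P(A|B) = 0.9817


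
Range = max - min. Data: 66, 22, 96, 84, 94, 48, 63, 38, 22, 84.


Max = 96, Min = 22
Range = 96 - 22 = 74

Range = 74


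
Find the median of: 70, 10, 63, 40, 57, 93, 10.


Sorted: 10, 10, 40, 57, 63, 70, 93
n = 7 (odd)
Middle value = 57

Median = 57


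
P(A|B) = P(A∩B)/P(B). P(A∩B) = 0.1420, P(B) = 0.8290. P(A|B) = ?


P(A|B) = 0.1420/0.8290 = 0.1713

P(A|B) = 0.1713


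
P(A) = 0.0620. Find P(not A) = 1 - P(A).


P(not A) = 1 - 0.0620 = 0.9380

P(not A) = 0.9380


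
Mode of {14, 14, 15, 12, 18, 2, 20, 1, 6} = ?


Frequencies: 1:1, 2:1, 6:1, 12:1, 14:2, 15:1, 18:1, 20:1
Max frequency = 2
Mode = 14

Mode = 14


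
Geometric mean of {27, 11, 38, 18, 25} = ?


Product = 27 × 11 × 38 × 18 × 25 = 5078700
GM = 5078700^(1/5) = 21.9357

GM = 21.9357


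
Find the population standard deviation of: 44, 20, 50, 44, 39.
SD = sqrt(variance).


Mean = 39.4000
Variance = 106.2400
SD = sqrt(106.2400) = 10.3073

SD = 10.3073


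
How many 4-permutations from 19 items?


P(19,4) = 19!/15!
= 121645100408832000/1307674368000
= 93024

P(19,4) = 93024


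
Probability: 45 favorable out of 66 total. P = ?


P = 45/66 = 0.6818

P = 0.6818


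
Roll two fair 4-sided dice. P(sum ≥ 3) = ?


Total outcomes = 4×4 = 16
Favorable (sum ≥ 3): 15
P = 15/16 = 0.9375

P = 0.9375


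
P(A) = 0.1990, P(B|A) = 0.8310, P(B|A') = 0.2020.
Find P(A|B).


P(B) = P(B|A)*P(A) + P(B|A')*P(A')
= 0.8310*0.1990 + 0.2020*0.8010
= 0.165369 + 0.161802 = 0.327171
P(A|B) = 0.165369/0.327171 = 0.5055

P(A|B) = 0.5055


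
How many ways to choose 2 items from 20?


C(20,2) = 20!/(2! × 18!)
= 2432902008176640000/(2 × 6402373705728000)
= 190

C(20,2) = 190


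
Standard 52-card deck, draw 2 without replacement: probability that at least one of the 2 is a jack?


P(at least one) = 1 - P(none)
P(none) = (48/52) × (47/51) = 0.850679
P(at least one) = 1 - 0.850679 = 0.1493

P = 0.1493


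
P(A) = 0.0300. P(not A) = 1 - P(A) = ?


P(not A) = 1 - 0.0300 = 0.9700

P(not A) = 0.9700


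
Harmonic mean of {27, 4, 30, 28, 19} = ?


Sum of reciprocals = 1/27 + 1/4 + 1/30 + 1/28 + 1/19 = 0.408716
HM = 5/0.408716 = 12.2334

HM = 12.2334


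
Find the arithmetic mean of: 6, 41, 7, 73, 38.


Sum = 6 + 41 + 7 + 73 + 38 = 165
n = 5
Mean = 165/5 = 33.0000

Mean = 33.0000


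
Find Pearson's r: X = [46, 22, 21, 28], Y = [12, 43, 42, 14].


Mean X = 29.2500, Mean Y = 27.7500
SD X = 10.034316, SD Y = 14.771171
Cov = -118.687500
r = -118.687500/(10.034316*14.771171) = -0.8008

r = -0.8008


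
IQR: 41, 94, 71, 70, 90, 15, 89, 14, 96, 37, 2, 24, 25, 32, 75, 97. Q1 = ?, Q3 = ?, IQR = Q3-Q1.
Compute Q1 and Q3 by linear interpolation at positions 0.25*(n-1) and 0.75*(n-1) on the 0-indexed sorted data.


Sorted: 2, 14, 15, 24, 25, 32, 37, 41, 70, 71, 75, 89, 90, 94, 96, 97
Q1 (25th %ile) = 24.7500
Q3 (75th %ile) = 89.2500
IQR = 89.2500 - 24.7500 = 64.5000

IQR = 64.5000


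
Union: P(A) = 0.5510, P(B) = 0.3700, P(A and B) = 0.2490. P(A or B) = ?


P(A∪B) = 0.5510 + 0.3700 - 0.2490
= 0.9210 - 0.2490
= 0.6720

P(A∪B) = 0.6720


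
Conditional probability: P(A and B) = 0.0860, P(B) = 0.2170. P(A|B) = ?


P(A|B) = 0.0860/0.2170 = 0.3963

P(A|B) = 0.3963


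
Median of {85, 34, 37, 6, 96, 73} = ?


Sorted: 6, 34, 37, 73, 85, 96
n = 6 (even)
Middle values: 37 and 73
Median = (37+73)/2 = 55.0000

Median = 55.0000


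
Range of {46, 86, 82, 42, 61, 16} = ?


Max = 86, Min = 16
Range = 86 - 16 = 70

Range = 70


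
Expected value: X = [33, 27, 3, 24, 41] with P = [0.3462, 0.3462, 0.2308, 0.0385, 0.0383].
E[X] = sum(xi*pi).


E[X] = 33*0.3462 + 27*0.3462 + 3*0.2308 + 24*0.0385 + 41*0.0383
= 11.4246 + 9.3474 + 0.6924 + 0.9240 + 1.5703
= 23.9587

E[X] = 23.9587


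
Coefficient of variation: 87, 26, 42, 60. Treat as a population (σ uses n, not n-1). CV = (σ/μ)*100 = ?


Mean = 53.7500
SD = 22.6536
CV = (22.6536/53.7500)*100 = 42.1463%

CV = 42.1463%


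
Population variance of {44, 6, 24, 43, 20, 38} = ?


Mean = 29.1667
Squared deviations: 220.0278, 536.6944, 26.6944, 191.3611, 84.0278, 78.0278
Sum = 1136.8333
Variance = 1136.8333/6 = 189.4722

Variance = 189.4722


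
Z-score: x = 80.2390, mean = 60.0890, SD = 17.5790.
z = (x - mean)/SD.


z = (80.2390 - 60.0890)/17.5790
= 20.1500/17.5790
= 1.1463

z = 1.1463


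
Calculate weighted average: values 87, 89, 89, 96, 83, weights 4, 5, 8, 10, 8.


Numerator = 87*4 + 89*5 + 89*8 + 96*10 + 83*8 = 3129
Denominator = 4 + 5 + 8 + 10 + 8 = 35
WM = 3129/35 = 89.4000

WM = 89.4000


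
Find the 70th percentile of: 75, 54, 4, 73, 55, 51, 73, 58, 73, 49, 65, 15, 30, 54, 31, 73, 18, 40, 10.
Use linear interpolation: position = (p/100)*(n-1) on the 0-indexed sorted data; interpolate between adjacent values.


Sorted: 4, 10, 15, 18, 30, 31, 40, 49, 51, 54, 54, 55, 58, 65, 73, 73, 73, 73, 75
n = 19
Index = 70/100 * 18 = 12.6000
Lower = data[12] = 58, Upper = data[13] = 65
P70 = 58 + 0.6000*(7) = 62.2000

P70 = 62.2000


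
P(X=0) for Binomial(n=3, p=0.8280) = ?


C(3,0) = 1
p^0 = 1.000000
(1-p)^3 = 0.005088
P = 1 * 1.000000 * 0.005088 = 0.0051

P(X=0) = 0.0051


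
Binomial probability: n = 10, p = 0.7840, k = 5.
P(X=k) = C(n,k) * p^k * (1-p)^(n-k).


C(10,5) = 252
p^5 = 0.296197
(1-p)^5 = 0.000470
P = 252 * 0.296197 * 0.000470 = 0.0351

P(X=5) = 0.0351


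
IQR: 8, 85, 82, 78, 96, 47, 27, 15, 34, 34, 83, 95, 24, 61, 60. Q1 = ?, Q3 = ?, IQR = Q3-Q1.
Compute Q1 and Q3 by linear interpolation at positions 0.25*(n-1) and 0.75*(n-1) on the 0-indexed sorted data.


Sorted: 8, 15, 24, 27, 34, 34, 47, 60, 61, 78, 82, 83, 85, 95, 96
Q1 (25th %ile) = 30.5000
Q3 (75th %ile) = 82.5000
IQR = 82.5000 - 30.5000 = 52.0000

IQR = 52.0000
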